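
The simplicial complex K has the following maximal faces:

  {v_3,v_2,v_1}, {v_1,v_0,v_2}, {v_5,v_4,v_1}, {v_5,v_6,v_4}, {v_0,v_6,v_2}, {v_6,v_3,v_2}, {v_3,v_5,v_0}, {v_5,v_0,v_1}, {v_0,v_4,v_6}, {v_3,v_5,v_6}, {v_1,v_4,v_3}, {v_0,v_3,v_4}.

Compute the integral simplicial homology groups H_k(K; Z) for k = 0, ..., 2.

Order the vertices as v_0 < v_1 < v_2 < v_3 < v_4 < v_5 < v_6. Listing each simplex with vertices in this order, K has dimension 2 with simplices:

  0-simplices (7): [v_0], [v_1], [v_2], [v_3], [v_4], [v_5], [v_6]
  1-simplices (18): (18 of them)
  2-simplices (12): (12 of them)

so the chain groups are C_0 ≅ Z^7, C_1 ≅ Z^18, C_2 ≅ Z^12.

∂_1: C_1 → C_0 maps an edge to its endpoints' difference, ∂[p,q] = q − p.
The resulting 7×18 matrix has rank 6, and its Smith normal form has invariant factors (1,1,1,1,1,1).

Boundary ∂_2: C_2 → C_1 sends each 2-simplex [p,q,r] to [q,r] − [p,r] + [p,q]. For instance
  ∂[v_4,v_5,v_6] = [v_5,v_6] − [v_4,v_6] + [v_4,v_5],
  ∂[v_0,v_3,v_5] = [v_3,v_5] − [v_0,v_5] + [v_0,v_3].
The resulting 18×12 matrix has rank 12, and its Smith normal form has invariant factors (1,1,1,1,1,1,1,1,1,1,1,2).

Reading off H_k = ker ∂_k / im ∂_{k+1}:

  H_0: rank C_0 − rank ∂_1 = 7 − 6 = 1, and the invariant factors of ∂_1 are all 1, so H_0 = Z.
  H_1: rank ker ∂_1 − rank ∂_2 = (18 − 6) − 12 = 0, and ∂_2 has invariant factor 2 > 1, so H_1 = Z/2.
  H_2: rank ker ∂_2 − rank ∂_3 = (12 − 12) − 0 = 0, and there is no ∂_3, so H_2 = 0.

As a check, the Euler characteristic is 7 − 18 + 12 = 1, which agrees with 1 − 0 + 0 = 1.

H_0 = Z,  H_1 = Z/2,  H_2 = 0.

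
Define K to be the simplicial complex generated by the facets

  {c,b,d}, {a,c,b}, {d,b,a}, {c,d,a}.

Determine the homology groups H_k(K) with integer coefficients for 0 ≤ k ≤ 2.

H_0 = Z,  H_1 = 0,  H_2 = Z.

We work with the vertex ordering a < b < c < d. The simplices of K, each written with vertices in increasing order, are:

  0-simplices (4): a, b, c, d
  1-simplices (6): ab, ac, ad, bc, bd, cd
  2-simplices (4): abc, abd, acd, bcd

Hence C_0 ≅ Z^4, C_1 ≅ Z^6, C_2 ≅ Z^4.

The boundary map ∂_1: C_1 → C_0 is given by ∂[p,q] = [q] − [p]. For instance
  ∂cd = d − c.
The 4×6 boundary matrix has rank 3 and Smith normal form diag(1,1,1).

∂_2: C_2 → C_1 maps a triangle to the signed sum of its edges. For instance
  ∂acd = cd − ad + ac,
  ∂abd = bd − ad + ab.
The 6×4 boundary matrix has rank 3 and Smith normal form diag(1,1,1).

Reading off H_k = ker ∂_k / im ∂_{k+1}:

  H_0: rank C_0 − rank ∂_1 = 4 − 3 = 1, and the invariant factors of ∂_1 are all 1, so H_0 ≅ Z.
  H_1: rank ker ∂_1 − rank ∂_2 = (6 − 3) − 3 = 0, and the invariant factors of ∂_2 are all 1, so H_1 ≅ 0.
  H_2: rank ker ∂_2 − rank ∂_3 = (4 − 3) − 0 = 1, and there is no ∂_3, so H_2 ≅ Z.

(K is a triangulation of the 2-sphere S^2.)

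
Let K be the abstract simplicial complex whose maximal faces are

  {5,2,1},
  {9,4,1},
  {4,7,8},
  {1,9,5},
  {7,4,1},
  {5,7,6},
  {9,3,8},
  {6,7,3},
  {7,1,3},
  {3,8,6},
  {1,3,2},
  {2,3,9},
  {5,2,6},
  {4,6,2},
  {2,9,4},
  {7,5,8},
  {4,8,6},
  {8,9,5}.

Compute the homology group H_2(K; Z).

Take the total order 1 < 2 < 3 < 4 < 5 < 6 < 7 < 8 < 9 on the vertex set. Then K (dimension 2) consists of the simplices:

  0-simplices (9): [1], [2], [3], [4], [5], [6], [7], [8], [9]
  1-simplices (27): (27 of them)
  2-simplices (18): [1,2,3], [1,2,5], [1,3,7], [1,4,7], [1,4,9], [1,5,9], [2,3,9], [2,4,6], [2,4,9], [2,5,6], [3,6,7], [3,6,8], [3,8,9], [4,6,8], [4,7,8], [5,6,7], [5,7,8], [5,8,9]

Hence C_0 ≅ Z^9, C_1 ≅ Z^27, C_2 ≅ Z^18.

∂_1: C_1 → C_0 sends each edge [p,q] (with p < q) to q − p.
As a 9×27 matrix over Z this has rank 8, with invariant factors (1,1,1,1,1,1,1,1).

The boundary map ∂_2: C_2 → C_1 sends each 2-simplex [p,q,r] to [q,r] − [p,r] + [p,q]. For instance
  ∂[4,6,8] = [6,8] − [4,8] + [4,6],
  ∂[1,5,9] = [5,9] − [1,9] + [1,5].
The resulting 27×18 matrix has rank 18, and its Smith normal form has invariant factors (1,1,1,1,1,1,1,1,1,1,1,1,1,1,1,1,1,2).

Reading off H_k = ker ∂_k / im ∂_{k+1}:

  H_2: rank ker ∂_2 − rank ∂_3 = (18 − 18) − 0 = 0, and there is no ∂_3, so H_2 ≅ 0.

(K is a triangulation of the Klein bottle.)

H_2 ≅ 0.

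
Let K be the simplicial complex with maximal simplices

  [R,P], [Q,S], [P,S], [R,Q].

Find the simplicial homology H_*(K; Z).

Fix the vertex order P < Q < R < S and write every simplex with vertices in increasing order. Then dim K = 1 and the simplices of K are:

  0-simplices (4): P, Q, R, S
  1-simplices (4): PR, PS, QR, QS

giving chain groups C_0 ≅ Z^4, C_1 ≅ Z^4.

The boundary map ∂_1: C_1 → C_0 is given by ∂[p,q] = [q] − [p].
This gives a 4×4 integer matrix of rank 3; reducing to Smith normal form yields diagonal entries (1,1,1).

Reading off H_k = ker ∂_k / im ∂_{k+1}:

  H_0: rank C_0 − rank ∂_1 = 4 − 3 = 1, and the invariant factors of ∂_1 are all 1, so H_0 ≅ Z.
  H_1: rank ker ∂_1 − rank ∂_2 = (4 − 3) − 0 = 1, and there is no ∂_2, so H_1 ≅ Z.

As a check, the Euler characteristic is 4 − 4 = 0, which agrees with 1 − 1 = 0.
(K is a triangulation of the circle S^1.)

H_0 = Z,  H_1 = Z.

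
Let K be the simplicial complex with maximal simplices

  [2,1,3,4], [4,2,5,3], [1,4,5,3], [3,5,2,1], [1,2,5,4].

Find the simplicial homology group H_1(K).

H_1 ≅ 0.

Fix the vertex order 1 < 2 < 3 < 4 < 5 and write every simplex with vertices in increasing order. Then dim K = 3 and the simplices of K are:

  0-simplices (5): [1], [2], [3], [4], [5]
  1-simplices (10): [1,2], [1,3], [1,4], [1,5], [2,3], [2,4], [2,5], [3,4], [3,5], [4,5]
  2-simplices (10): [1,2,3], [1,2,4], [1,2,5], [1,3,4], [1,3,5], [1,4,5], [2,3,4], [2,3,5], [2,4,5], [3,4,5]
  3-simplices (5): [1,2,3,4], [1,2,3,5], [1,2,4,5], [1,3,4,5], [2,3,4,5]

so the chain groups are C_0 ≅ Z^5, C_1 ≅ Z^10, C_2 ≅ Z^10, C_3 ≅ Z^5.

The boundary map ∂_1: C_1 → C_0 maps an edge to its endpoints' difference, ∂[p,q] = q − p. For instance
  ∂[3,5] = [5] − [3].
As a 5×10 matrix over Z this has rank 4, with invariant factors (1,1,1,1).

Boundary ∂_2: C_2 → C_1 sends each 2-simplex [p,q,r] to [q,r] − [p,r] + [p,q]. For instance
  ∂[2,4,5] = [4,5] − [2,5] + [2,4],
  ∂[2,3,5] = [3,5] − [2,5] + [2,3].
The resulting 10×10 matrix has rank 6, and its Smith normal form has invariant factors (1,1,1,1,1,1).

The boundary map ∂_3: C_3 → C_2 sends each 3-simplex σ to the alternating sum Σ_i (−1)^i (σ with its i-th vertex removed). For instance
  ∂[1,2,3,5] = [2,3,5] − [1,3,5] + [1,2,5] − [1,2,3],
  ∂[1,2,4,5] = [2,4,5] − [1,4,5] + [1,2,5] − [1,2,4].
The 10×5 boundary matrix has rank 4 and Smith normal form diag(1,1,1,1).

Now H_k = ker ∂_k / im ∂_{k+1}, so:

  H_1: rank ker ∂_1 − rank ∂_2 = (10 − 4) − 6 = 0, and the invariant factors of ∂_2 are all 1, so H_1 ≅ 0.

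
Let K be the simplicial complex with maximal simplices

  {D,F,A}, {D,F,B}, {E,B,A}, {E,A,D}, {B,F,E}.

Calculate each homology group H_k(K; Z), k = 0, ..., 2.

Take the total order A < B < D < E < F on the vertex set. Then K (dimension 2) consists of the simplices:

  0-simplices (5): A, B, D, E, F
  1-simplices (10): AB, AD, AE, AF, BD, BE, BF, DE, DF, EF
  2-simplices (5): ABE, ADE, ADF, BDF, BEF

so the chain groups are C_0 ≅ Z^5, C_1 ≅ Z^10, C_2 ≅ Z^5.

Boundary ∂_1: C_1 → C_0 sends each edge [p,q] (with p < q) to q − p. For instance
  ∂BF = F − B.
As a 5×10 matrix over Z this has rank 4, with invariant factors (1,1,1,1).

Boundary ∂_2: C_2 → C_1 sends each 2-simplex [p,q,r] to [q,r] − [p,r] + [p,q]. For instance
  ∂ADF = DF − AF + AD,
  ∂ABE = BE − AE + AB.
The 10×5 boundary matrix has rank 5 and Smith normal form diag(1,1,1,1,1).

From H_k ≅ ker(∂_k) / im(∂_{k+1}) we obtain:

  H_0: rank C_0 − rank ∂_1 = 5 − 4 = 1, and the invariant factors of ∂_1 are all 1, so H_0 = Z.
  H_1: rank ker ∂_1 − rank ∂_2 = (10 − 4) − 5 = 1, and the invariant factors of ∂_2 are all 1, so H_1 = Z.
  H_2: rank ker ∂_2 − rank ∂_3 = (5 − 5) − 0 = 0, and there is no ∂_3, so H_2 = 0.

(K is a triangulation of the Möbius band.)

H_0 ≅ Z,  H_1 ≅ Z,  H_2 = 0.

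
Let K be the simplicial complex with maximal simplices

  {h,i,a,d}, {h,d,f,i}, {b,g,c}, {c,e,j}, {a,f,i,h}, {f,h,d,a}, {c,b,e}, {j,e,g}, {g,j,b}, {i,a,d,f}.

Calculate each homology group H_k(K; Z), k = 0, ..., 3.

We work with the vertex ordering a < b < c < d < e < f < g < h < i < j. The simplices of K, each written with vertices in increasing order, are:

  0-simplices (10): a, b, c, d, e, f, g, h, i, j
  1-simplices (20): ad, af, ah, ai, bc, be, bg, bj, ce, cg, cj, df, dh, di, eg, ej, fh, fi, gj, hi
  2-simplices (15): adf, adh, adi, afh, afi, ahi, bce, bcg, bgj, cej, dfh, dfi, dhi, egj, fhi
  3-simplices (5): adfh, adfi, adhi, afhi, dfhi

Hence C_0 ≅ Z^10, C_1 ≅ Z^20, C_2 ≅ Z^15, C_3 ≅ Z^5.

The boundary map ∂_1: C_1 → C_0 sends each edge [p,q] (with p < q) to q − p.
As a 10×20 matrix over Z this has rank 8, with invariant factors (1,1,1,1,1,1,1,1).

∂_2: C_2 → C_1 acts by ∂[p,q,r] = [q,r] − [p,r] + [p,q]. For instance
  ∂adh = dh − ah + ad,
  ∂dhi = hi − di + dh.
The resulting 20×15 matrix has rank 11, and its Smith normal form has invariant factors (1,1,1,1,1,1,1,1,1,1,1).

The boundary map ∂_3: C_3 → C_2 sends each 3-simplex σ to the alternating sum Σ_i (−1)^i (σ with its i-th vertex removed). For instance
  ∂afhi = fhi − ahi + afi − afh,
  ∂adhi = dhi − ahi + adi − adh.
This gives a 15×5 integer matrix of rank 4; reducing to Smith normal form yields diagonal entries (1,1,1,1).

Now H_k = ker ∂_k / im ∂_{k+1}, so:

  H_0: rank C_0 − rank ∂_1 = 10 − 8 = 2, and the invariant factors of ∂_1 are all 1, so H_0 = Z^2.
  H_1: rank ker ∂_1 − rank ∂_2 = (20 − 8) − 11 = 1, and the invariant factors of ∂_2 are all 1, so H_1 = Z.
  H_2: rank ker ∂_2 − rank ∂_3 = (15 − 11) − 4 = 0, and the invariant factors of ∂_3 are all 1, so H_2 = 0.
  H_3: rank ker ∂_3 − rank ∂_4 = (5 − 4) − 0 = 1, and there is no ∂_4, so H_3 = Z.

As a check, the Euler characteristic is 10 − 20 + 15 − 5 = 0, which agrees with 2 − 1 + 0 − 1 = 0.

H_0 = Z^2,  H_1 = Z,  H_2 = 0,  H_3 = Z.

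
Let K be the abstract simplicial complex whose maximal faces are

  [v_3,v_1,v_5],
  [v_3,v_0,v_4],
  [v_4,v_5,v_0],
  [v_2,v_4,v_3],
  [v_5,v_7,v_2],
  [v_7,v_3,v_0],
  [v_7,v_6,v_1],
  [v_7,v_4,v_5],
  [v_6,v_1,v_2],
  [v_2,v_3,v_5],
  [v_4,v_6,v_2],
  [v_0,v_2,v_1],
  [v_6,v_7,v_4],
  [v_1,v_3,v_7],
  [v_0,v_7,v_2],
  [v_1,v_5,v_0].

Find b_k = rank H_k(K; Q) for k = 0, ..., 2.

b_0 = 1, b_1 = 2, b_2 = 1.

We work with the vertex ordering v_0 < v_1 < v_2 < v_3 < v_4 < v_5 < v_6 < v_7. The simplices of K, each written with vertices in increasing order, are:

  0-simplices (8): [v_0], [v_1], [v_2], [v_3], [v_4], [v_5], [v_6], [v_7]
  1-simplices (24): (24 of them)
  2-simplices (16): (16 of them)

giving chain groups C_0 ≅ Z^8, C_1 ≅ Z^24, C_2 ≅ Z^16.

Boundary ∂_1: C_1 → C_0 maps an edge to its endpoints' difference, ∂[p,q] = q − p.
As a 8×24 matrix over Z this has rank 7, with invariant factors (1,1,1,1,1,1,1).

∂_2: C_2 → C_1 sends each 2-simplex [p,q,r] to [q,r] − [p,r] + [p,q]. For instance
  ∂[v_4,v_5,v_7] = [v_5,v_7] − [v_4,v_7] + [v_4,v_5],
  ∂[v_0,v_2,v_7] = [v_2,v_7] − [v_0,v_7] + [v_0,v_2].
As a 24×16 matrix over Z this has rank 15, with invariant factors (1,1,1,1,1,1,1,1,1,1,1,1,1,1,1).

From H_k ≅ ker(∂_k) / im(∂_{k+1}) we obtain:

  H_0: rank C_0 − rank ∂_1 = 8 − 7 = 1, and the invariant factors of ∂_1 are all 1, so H_0 = Z.
  H_1: rank ker ∂_1 − rank ∂_2 = (24 − 7) − 15 = 2, and the invariant factors of ∂_2 are all 1, so H_1 = Z^2.
  H_2: rank ker ∂_2 − rank ∂_3 = (16 − 15) − 0 = 1, and there is no ∂_3, so H_2 = Z.

Hence the Betti numbers are b_0 = 1, b_1 = 2, b_2 = 1.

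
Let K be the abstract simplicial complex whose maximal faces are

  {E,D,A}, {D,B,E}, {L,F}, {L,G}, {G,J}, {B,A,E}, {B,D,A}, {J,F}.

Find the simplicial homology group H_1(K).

H_1 = Z.

K has 8 vertices, 10 edges, 4 triangles.
rank ∂_1 = 6, rank ∂_2 = 3 ⇒ b_1 = 10 − 6 − 3 = 1; all invariant factors of ∂_2 are 1 so no torsion. So H_1 = Z.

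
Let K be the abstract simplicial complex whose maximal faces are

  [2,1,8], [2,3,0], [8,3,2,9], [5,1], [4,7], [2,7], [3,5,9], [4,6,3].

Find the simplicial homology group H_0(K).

Take the total order 0 < 1 < 2 < 3 < 4 < 5 < 6 < 7 < 8 < 9 on the vertex set. Then K (dimension 3) consists of the simplices:

  0-simplices (10): [0], [1], [2], [3], [4], [5], [6], [7], [8], [9]
  1-simplices (18): [0,2], [0,3], [1,2], [1,5], [1,8], [2,3], [2,7], [2,8], [2,9], [3,4], [3,5], [3,6], [3,8], [3,9], [4,6], [4,7], [5,9], [8,9]
  2-simplices (8): [0,2,3], [1,2,8], [2,3,8], [2,3,9], [2,8,9], [3,4,6], [3,5,9], [3,8,9]
  3-simplices (1): [2,3,8,9]

giving chain groups C_0 ≅ Z^10, C_1 ≅ Z^18, C_2 ≅ Z^8, C_3 ≅ Z^1.

Boundary ∂_1: C_1 → C_0 is given by ∂[p,q] = [q] − [p]. For instance
  ∂[3,8] = [8] − [3].
As a 10×18 matrix over Z this has rank 9, with invariant factors (1,1,1,1,1,1,1,1,1).

∂_2: C_2 → C_1 sends each 2-simplex [p,q,r] to [q,r] − [p,r] + [p,q]. For instance
  ∂[3,5,9] = [5,9] − [3,9] + [3,5],
  ∂[2,3,9] = [3,9] − [2,9] + [2,3].
The resulting 18×8 matrix has rank 7, and its Smith normal form has invariant factors (1,1,1,1,1,1,1).

The boundary map ∂_3: C_3 → C_2 sends each 3-simplex σ to the alternating sum Σ_i (−1)^i (σ with its i-th vertex removed). For instance
  ∂[2,3,8,9] = [3,8,9] − [2,8,9] + [2,3,9] − [2,3,8].
As a 8×1 matrix over Z this has rank 1, with invariant factors (1).

Reading off H_k = ker ∂_k / im ∂_{k+1}:

  H_0: rank C_0 − rank ∂_1 = 10 − 9 = 1, and the invariant factors of ∂_1 are all 1, so H_0 ≅ Z.

H_0 = Z.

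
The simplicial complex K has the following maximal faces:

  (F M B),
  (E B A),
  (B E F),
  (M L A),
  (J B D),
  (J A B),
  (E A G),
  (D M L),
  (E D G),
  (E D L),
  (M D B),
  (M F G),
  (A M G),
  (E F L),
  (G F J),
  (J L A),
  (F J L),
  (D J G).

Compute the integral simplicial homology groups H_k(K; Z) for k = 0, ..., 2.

Take the total order A < B < D < E < F < G < J < L < M on the vertex set. Then K (dimension 2) consists of the simplices:

  0-simplices (9): A, B, D, E, F, G, J, L, M
  1-simplices (27): AB, AE, AG, AJ, AL, AM, BD, BE, BF, BJ, BM, DE, DG, DJ, DL, DM, EF, EG, EL, FG, FJ, FL, FM, GJ, GM, JL, LM
  2-simplices (18): ABE, ABJ, AEG, AGM, AJL, ALM, BDJ, BDM, BEF, BFM, DEG, DEL, DGJ, DLM, EFL, FGJ, FGM, FJL

giving chain groups C_0 ≅ Z^9, C_1 ≅ Z^27, C_2 ≅ Z^18.

∂_1: C_1 → C_0 sends each edge [p,q] (with p < q) to q − p.
The 9×27 boundary matrix has rank 8 and Smith normal form diag(1,1,1,1,1,1,1,1).

The boundary map ∂_2: C_2 → C_1 maps a triangle to the signed sum of its edges. For instance
  ∂FGJ = GJ − FJ + FG,
  ∂BDM = DM − BM + BD.
The resulting 27×18 matrix has rank 17, and its Smith normal form has invariant factors (1,1,1,1,1,1,1,1,1,1,1,1,1,1,1,1,1).

Reading off H_k = ker ∂_k / im ∂_{k+1}:

  H_0: rank C_0 − rank ∂_1 = 9 − 8 = 1, and the invariant factors of ∂_1 are all 1, so H_0 = Z.
  H_1: rank ker ∂_1 − rank ∂_2 = (27 − 8) − 17 = 2, and the invariant factors of ∂_2 are all 1, so H_1 = Z^2.
  H_2: rank ker ∂_2 − rank ∂_3 = (18 − 17) − 0 = 1, and there is no ∂_3, so H_2 = Z.

As a check, the Euler characteristic is 9 − 27 + 18 = 0, which agrees with 1 − 2 + 1 = 0.

H_0 ≅ Z,  H_1 ≅ Z^2,  H_2 ≅ Z.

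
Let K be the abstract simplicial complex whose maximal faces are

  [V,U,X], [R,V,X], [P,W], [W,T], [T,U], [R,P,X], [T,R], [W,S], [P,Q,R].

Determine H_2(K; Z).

K has 9 vertices, 14 edges, 4 triangles.
rank ∂_2 = 4, rank ∂_3 = 0 ⇒ b_2 = 4 − 4 − 0 = 0. So H_2 ≅ 0.

H_2 ≅ 0.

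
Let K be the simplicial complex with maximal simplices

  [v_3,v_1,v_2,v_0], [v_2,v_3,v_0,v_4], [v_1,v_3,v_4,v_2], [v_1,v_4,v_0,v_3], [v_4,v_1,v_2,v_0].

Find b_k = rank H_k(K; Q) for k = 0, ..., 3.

We work with the vertex ordering v_0 < v_1 < v_2 < v_3 < v_4. The simplices of K, each written with vertices in increasing order, are:

  0-simplices (5): [v_0], [v_1], [v_2], [v_3], [v_4]
  1-simplices (10): [v_0,v_1], [v_0,v_2], [v_0,v_3], [v_0,v_4], [v_1,v_2], [v_1,v_3], [v_1,v_4], [v_2,v_3], [v_2,v_4], [v_3,v_4]
  2-simplices (10): [v_0,v_1,v_2], [v_0,v_1,v_3], [v_0,v_1,v_4], [v_0,v_2,v_3], [v_0,v_2,v_4], [v_0,v_3,v_4], [v_1,v_2,v_3], [v_1,v_2,v_4], [v_1,v_3,v_4], [v_2,v_3,v_4]
  3-simplices (5): [v_0,v_1,v_2,v_3], [v_0,v_1,v_2,v_4], [v_0,v_1,v_3,v_4], [v_0,v_2,v_3,v_4], [v_1,v_2,v_3,v_4]

giving chain groups C_0 ≅ Z^5, C_1 ≅ Z^10, C_2 ≅ Z^10, C_3 ≅ Z^5.

The boundary map ∂_1: C_1 → C_0 sends each edge [p,q] (with p < q) to q − p. For instance
  ∂[v_1,v_3] = [v_3] − [v_1].
As a 5×10 matrix over Z this has rank 4, with invariant factors (1,1,1,1).

∂_2: C_2 → C_1 sends each 2-simplex [p,q,r] to [q,r] − [p,r] + [p,q]. For instance
  ∂[v_0,v_2,v_4] = [v_2,v_4] − [v_0,v_4] + [v_0,v_2],
  ∂[v_1,v_2,v_4] = [v_2,v_4] − [v_1,v_4] + [v_1,v_2].
This gives a 10×10 integer matrix of rank 6; reducing to Smith normal form yields diagonal entries (1,1,1,1,1,1).

The boundary map ∂_3: C_3 → C_2 sends each 3-simplex σ to the alternating sum Σ_i (−1)^i (σ with its i-th vertex removed). For instance
  ∂[v_0,v_1,v_3,v_4] = [v_1,v_3,v_4] − [v_0,v_3,v_4] + [v_0,v_1,v_4] − [v_0,v_1,v_3],
  ∂[v_0,v_1,v_2,v_3] = [v_1,v_2,v_3] − [v_0,v_2,v_3] + [v_0,v_1,v_3] − [v_0,v_1,v_2].
As a 10×5 matrix over Z this has rank 4, with invariant factors (1,1,1,1).

Now H_k = ker ∂_k / im ∂_{k+1}, so:

  H_0: rank C_0 − rank ∂_1 = 5 − 4 = 1, and the invariant factors of ∂_1 are all 1, so H_0 = Z.
  H_1: rank ker ∂_1 − rank ∂_2 = (10 − 4) − 6 = 0, and the invariant factors of ∂_2 are all 1, so H_1 = 0.
  H_2: rank ker ∂_2 − rank ∂_3 = (10 − 6) − 4 = 0, and the invariant factors of ∂_3 are all 1, so H_2 = 0.
  H_3: rank ker ∂_3 − rank ∂_4 = (5 − 4) − 0 = 1, and there is no ∂_4, so H_3 = Z.

As a check, the Euler characteristic is 5 − 10 + 10 − 5 = 0, which agrees with 1 − 0 + 0 − 1 = 0.
(K is a triangulation of the 3-sphere S^3.)

Hence the Betti numbers are b_0 = 1, b_1 = 0, b_2 = 0, b_3 = 1.

b_0 = 1, b_1 = 0, b_2 = 0, b_3 = 1.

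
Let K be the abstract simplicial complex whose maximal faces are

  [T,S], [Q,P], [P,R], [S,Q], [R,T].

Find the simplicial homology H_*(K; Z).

Fix the vertex order P < Q < R < S < T and write every simplex with vertices in increasing order. Then dim K = 1 and the simplices of K are:

  0-simplices (5): P, Q, R, S, T
  1-simplices (5): PQ, PR, QS, RT, ST

so the chain groups are C_0 ≅ Z^5, C_1 ≅ Z^5.

∂_1: C_1 → C_0 sends each edge [p,q] (with p < q) to q − p. For instance
  ∂PQ = Q − P.
The 5×5 boundary matrix has rank 4 and Smith normal form diag(1,1,1,1).

Computing H_k = (kernel of ∂_k) / (image of ∂_{k+1}):

  H_0: rank C_0 − rank ∂_1 = 5 − 4 = 1, and the invariant factors of ∂_1 are all 1, so H_0 ≅ Z.
  H_1: rank ker ∂_1 − rank ∂_2 = (5 − 4) − 0 = 1, and there is no ∂_2, so H_1 ≅ Z.

(K is a triangulation of the circle S^1.)

H_0 = Z,  H_1 = Z.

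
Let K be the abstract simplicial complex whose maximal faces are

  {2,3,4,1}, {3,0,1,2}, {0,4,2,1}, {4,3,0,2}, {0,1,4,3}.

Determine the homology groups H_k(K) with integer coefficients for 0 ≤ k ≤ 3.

Fix the vertex order 0 < 1 < 2 < 3 < 4 and write every simplex with vertices in increasing order. Then dim K = 3 and the simplices of K are:

  0-simplices (5): [0], [1], [2], [3], [4]
  1-simplices (10): [0,1], [0,2], [0,3], [0,4], [1,2], [1,3], [1,4], [2,3], [2,4], [3,4]
  2-simplices (10): [0,1,2], [0,1,3], [0,1,4], [0,2,3], [0,2,4], [0,3,4], [1,2,3], [1,2,4], [1,3,4], [2,3,4]
  3-simplices (5): [0,1,2,3], [0,1,2,4], [0,1,3,4], [0,2,3,4], [1,2,3,4]

so the chain groups are C_0 ≅ Z^5, C_1 ≅ Z^10, C_2 ≅ Z^10, C_3 ≅ Z^5.

∂_1: C_1 → C_0 is given by ∂[p,q] = [q] − [p].
This gives a 5×10 integer matrix of rank 4; reducing to Smith normal form yields diagonal entries (1,1,1,1).

∂_2: C_2 → C_1 sends each 2-simplex [p,q,r] to [q,r] − [p,r] + [p,q]. For instance
  ∂[1,3,4] = [3,4] − [1,4] + [1,3],
  ∂[1,2,3] = [2,3] − [1,3] + [1,2].
The resulting 10×10 matrix has rank 6, and its Smith normal form has invariant factors (1,1,1,1,1,1).

The boundary map ∂_3: C_3 → C_2 sends each 3-simplex σ to the alternating sum Σ_i (−1)^i (σ with its i-th vertex removed). For instance
  ∂[1,2,3,4] = [2,3,4] − [1,3,4] + [1,2,4] − [1,2,3],
  ∂[0,1,3,4] = [1,3,4] − [0,3,4] + [0,1,4] − [0,1,3].
The 10×5 boundary matrix has rank 4 and Smith normal form diag(1,1,1,1).

Computing H_k = (kernel of ∂_k) / (image of ∂_{k+1}):

  H_0: rank C_0 − rank ∂_1 = 5 − 4 = 1, and the invariant factors of ∂_1 are all 1, so H_0 = Z.
  H_1: rank ker ∂_1 − rank ∂_2 = (10 − 4) − 6 = 0, and the invariant factors of ∂_2 are all 1, so H_1 = 0.
  H_2: rank ker ∂_2 − rank ∂_3 = (10 − 6) − 4 = 0, and the invariant factors of ∂_3 are all 1, so H_2 = 0.
  H_3: rank ker ∂_3 − rank ∂_4 = (5 − 4) − 0 = 1, and there is no ∂_4, so H_3 = Z.

(K is a triangulation of the 3-sphere S^3.)

H_0 ≅ Z,  H_1 = 0,  H_2 = 0,  H_3 ≅ Z.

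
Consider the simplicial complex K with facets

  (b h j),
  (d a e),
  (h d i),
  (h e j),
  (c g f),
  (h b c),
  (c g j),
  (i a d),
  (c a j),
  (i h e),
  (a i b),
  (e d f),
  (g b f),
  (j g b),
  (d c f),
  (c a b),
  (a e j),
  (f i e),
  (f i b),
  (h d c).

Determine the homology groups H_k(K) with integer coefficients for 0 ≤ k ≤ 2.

H_0 = Z,  H_1 = Z ⊕ Z/2,  H_2 = 0.

We work with the vertex ordering a < b < c < d < e < f < g < h < i < j. The simplices of K, each written with vertices in increasing order, are:

  0-simplices (10): a, b, c, d, e, f, g, h, i, j
  1-simplices (30): ab, ac, ad, ae, ai, aj, bc, bf, bg, bh, bi, bj, cd, cf, cg, ch, cj, de, df, dh, di, ef, eh, ei, ej, fg, fi, gj, hi, hj
  2-simplices (20): abc, abi, acj, ade, adi, aej, bch, bfg, bfi, bgj, bhj, cdf, cdh, cfg, cgj, def, dhi, efi, ehi, ehj

giving chain groups C_0 ≅ Z^10, C_1 ≅ Z^30, C_2 ≅ Z^20.

∂_1: C_1 → C_0 is given by ∂[p,q] = [q] − [p].
The resulting 10×30 matrix has rank 9, and its Smith normal form has invariant factors (1,1,1,1,1,1,1,1,1).

Boundary ∂_2: C_2 → C_1 sends each 2-simplex [p,q,r] to [q,r] − [p,r] + [p,q]. For instance
  ∂aej = ej − aj + ae,
  ∂cdf = df − cf + cd.
This gives a 30×20 integer matrix of rank 20; reducing to Smith normal form yields diagonal entries (1,1,1,1,1,1,1,1,1,1,1,1,1,1,1,1,1,1,1,2).

From H_k ≅ ker(∂_k) / im(∂_{k+1}) we obtain:

  H_0: rank C_0 − rank ∂_1 = 10 − 9 = 1, and the invariant factors of ∂_1 are all 1, so H_0 = Z.
  H_1: rank ker ∂_1 − rank ∂_2 = (30 − 9) − 20 = 1, and ∂_2 has invariant factor 2 > 1, so H_1 = Z ⊕ Z/2.
  H_2: rank ker ∂_2 − rank ∂_3 = (20 − 20) − 0 = 0, and there is no ∂_3, so H_2 = 0.

As a check, the Euler characteristic is 10 − 30 + 20 = 0, which agrees with 1 − 1 + 0 = 0.
(K is a triangulation of the Klein bottle.)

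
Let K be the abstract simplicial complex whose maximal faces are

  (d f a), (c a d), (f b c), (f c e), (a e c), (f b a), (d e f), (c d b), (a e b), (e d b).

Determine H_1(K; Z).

Take the total order a < b < c < d < e < f on the vertex set. Then K (dimension 2) consists of the simplices:

  0-simplices (6): a, b, c, d, e, f
  1-simplices (15): ab, ac, ad, ae, af, bc, bd, be, bf, cd, ce, cf, de, df, ef
  2-simplices (10): abe, abf, acd, ace, adf, bcd, bcf, bde, cef, def

so the chain groups are C_0 ≅ Z^6, C_1 ≅ Z^15, C_2 ≅ Z^10.

∂_1: C_1 → C_0 maps an edge to its endpoints' difference, ∂[p,q] = q − p.
The resulting 6×15 matrix has rank 5, and its Smith normal form has invariant factors (1,1,1,1,1).

The boundary map ∂_2: C_2 → C_1 maps a triangle to the signed sum of its edges. For instance
  ∂bde = de − be + bd,
  ∂abf = bf − af + ab.
As a 15×10 matrix over Z this has rank 10, with invariant factors (1,1,1,1,1,1,1,1,1,2).

Reading off H_k = ker ∂_k / im ∂_{k+1}:

  H_1: rank ker ∂_1 − rank ∂_2 = (15 − 5) − 10 = 0, and ∂_2 has invariant factor 2 > 1, so H_1 ≅ Z/2Z.

H_1 ≅ Z/2Z.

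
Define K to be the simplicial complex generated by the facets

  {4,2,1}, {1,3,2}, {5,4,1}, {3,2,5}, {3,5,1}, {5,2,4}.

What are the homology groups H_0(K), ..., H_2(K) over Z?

H_0 = Z,  H_1 = 0,  H_2 = Z.

We work with the vertex ordering 1 < 2 < 3 < 4 < 5. The simplices of K, each written with vertices in increasing order, are:

  0-simplices (5): [1], [2], [3], [4], [5]
  1-simplices (9): [1,2], [1,3], [1,4], [1,5], [2,3], [2,4], [2,5], [3,5], [4,5]
  2-simplices (6): [1,2,3], [1,2,4], [1,3,5], [1,4,5], [2,3,5], [2,4,5]

Hence C_0 ≅ Z^5, C_1 ≅ Z^9, C_2 ≅ Z^6.

Boundary ∂_1: C_1 → C_0 maps an edge to its endpoints' difference, ∂[p,q] = q − p. For instance
  ∂[1,4] = [4] − [1].
As a 5×9 matrix over Z this has rank 4, with invariant factors (1,1,1,1).

The boundary map ∂_2: C_2 → C_1 acts by ∂[p,q,r] = [q,r] − [p,r] + [p,q]. For instance
  ∂[2,3,5] = [3,5] − [2,5] + [2,3],
  ∂[1,2,3] = [2,3] − [1,3] + [1,2].
This gives a 9×6 integer matrix of rank 5; reducing to Smith normal form yields diagonal entries (1,1,1,1,1).

From H_k ≅ ker(∂_k) / im(∂_{k+1}) we obtain:

  H_0: rank C_0 − rank ∂_1 = 5 − 4 = 1, and the invariant factors of ∂_1 are all 1, so H_0 = Z.
  H_1: rank ker ∂_1 − rank ∂_2 = (9 − 4) − 5 = 0, and the invariant factors of ∂_2 are all 1, so H_1 = 0.
  H_2: rank ker ∂_2 − rank ∂_3 = (6 − 5) − 0 = 1, and there is no ∂_3, so H_2 = Z.

(K is a triangulation of the 2-sphere S^2.)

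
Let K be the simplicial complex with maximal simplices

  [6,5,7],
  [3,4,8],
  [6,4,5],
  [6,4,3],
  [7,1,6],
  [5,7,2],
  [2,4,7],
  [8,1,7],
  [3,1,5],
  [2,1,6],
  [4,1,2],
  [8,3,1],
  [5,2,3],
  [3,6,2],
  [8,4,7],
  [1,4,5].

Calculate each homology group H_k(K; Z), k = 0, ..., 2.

H_0 = Z,  H_1 = Z^2,  H_2 = Z.

Fix the vertex order 1 < 2 < 3 < 4 < 5 < 6 < 7 < 8 and write every simplex with vertices in increasing order. Then dim K = 2 and the simplices of K are:

  0-simplices (8): [1], [2], [3], [4], [5], [6], [7], [8]
  1-simplices (24): (24 of them)
  2-simplices (16): [1,2,4], [1,2,6], [1,3,5], [1,3,8], [1,4,5], [1,6,7], [1,7,8], [2,3,5], [2,3,6], [2,4,7], [2,5,7], [3,4,6], [3,4,8], [4,5,6], [4,7,8], [5,6,7]

so the chain groups are C_0 ≅ Z^8, C_1 ≅ Z^24, C_2 ≅ Z^16.

The boundary map ∂_1: C_1 → C_0 sends each edge [p,q] (with p < q) to q − p. For instance
  ∂[1,7] = [7] − [1].
The 8×24 boundary matrix has rank 7 and Smith normal form diag(1,1,1,1,1,1,1).

The boundary map ∂_2: C_2 → C_1 acts by ∂[p,q,r] = [q,r] − [p,r] + [p,q]. For instance
  ∂[1,2,6] = [2,6] − [1,6] + [1,2],
  ∂[1,7,8] = [7,8] − [1,8] + [1,7].
The resulting 24×16 matrix has rank 15, and its Smith normal form has invariant factors (1,1,1,1,1,1,1,1,1,1,1,1,1,1,1).

From H_k ≅ ker(∂_k) / im(∂_{k+1}) we obtain:

  H_0: rank C_0 − rank ∂_1 = 8 − 7 = 1, and the invariant factors of ∂_1 are all 1, so H_0 = Z.
  H_1: rank ker ∂_1 − rank ∂_2 = (24 − 7) − 15 = 2, and the invariant factors of ∂_2 are all 1, so H_1 = Z^2.
  H_2: rank ker ∂_2 − rank ∂_3 = (16 − 15) − 0 = 1, and there is no ∂_3, so H_2 = Z.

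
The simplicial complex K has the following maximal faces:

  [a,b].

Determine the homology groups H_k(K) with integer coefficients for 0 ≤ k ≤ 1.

Fix the vertex order a < b and write every simplex with vertices in increasing order. Then dim K = 1 and the simplices of K are:

  0-simplices (2): a, b
  1-simplices (1): ab

Hence C_0 ≅ Z^2, C_1 ≅ Z^1.

Boundary ∂_1: C_1 → C_0 sends each edge [p,q] (with p < q) to q − p. For instance
  ∂ab = b − a.
The 2×1 boundary matrix has rank 1 and Smith normal form diag(1).

From H_k ≅ ker(∂_k) / im(∂_{k+1}) we obtain:

  H_0: rank C_0 − rank ∂_1 = 2 − 1 = 1, and the invariant factors of ∂_1 are all 1, so H_0 = Z.
  H_1: rank ker ∂_1 − rank ∂_2 = (1 − 1) − 0 = 0, and there is no ∂_2, so H_1 = 0.

(K is a triangulation of the 1-simplex.)

H_0 = Z,  H_1 = 0.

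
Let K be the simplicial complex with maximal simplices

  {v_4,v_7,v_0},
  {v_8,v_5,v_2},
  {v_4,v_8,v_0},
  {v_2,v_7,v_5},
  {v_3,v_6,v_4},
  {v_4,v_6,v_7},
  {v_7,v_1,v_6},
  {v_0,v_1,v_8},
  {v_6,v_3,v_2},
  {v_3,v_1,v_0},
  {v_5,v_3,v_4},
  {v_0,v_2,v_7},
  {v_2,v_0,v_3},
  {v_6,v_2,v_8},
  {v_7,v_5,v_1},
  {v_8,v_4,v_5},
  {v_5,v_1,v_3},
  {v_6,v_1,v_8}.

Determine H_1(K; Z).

H_1 = Z^2.

Order the vertices as v_0 < v_1 < v_2 < v_3 < v_4 < v_5 < v_6 < v_7 < v_8. Listing each simplex with vertices in this order, K has dimension 2 with simplices:

  0-simplices (9): [v_0], [v_1], [v_2], [v_3], [v_4], [v_5], [v_6], [v_7], [v_8]
  1-simplices (27): (27 of them)
  2-simplices (18): (18 of them)

so the chain groups are C_0 ≅ Z^9, C_1 ≅ Z^27, C_2 ≅ Z^18.

The boundary map ∂_1: C_1 → C_0 is given by ∂[p,q] = [q] − [p].
As a 9×27 matrix over Z this has rank 8, with invariant factors (1,1,1,1,1,1,1,1).

Boundary ∂_2: C_2 → C_1 sends each 2-simplex [p,q,r] to [q,r] − [p,r] + [p,q]. For instance
  ∂[v_3,v_4,v_5] = [v_4,v_5] − [v_3,v_5] + [v_3,v_4],
  ∂[v_2,v_5,v_7] = [v_5,v_7] − [v_2,v_7] + [v_2,v_5].
As a 27×18 matrix over Z this has rank 17, with invariant factors (1,1,1,1,1,1,1,1,1,1,1,1,1,1,1,1,1).

Computing H_k = (kernel of ∂_k) / (image of ∂_{k+1}):

  H_1: rank ker ∂_1 − rank ∂_2 = (27 − 8) − 17 = 2, and the invariant factors of ∂_2 are all 1, so H_1 ≅ Z^2.

(K is a triangulation of the torus T^2.)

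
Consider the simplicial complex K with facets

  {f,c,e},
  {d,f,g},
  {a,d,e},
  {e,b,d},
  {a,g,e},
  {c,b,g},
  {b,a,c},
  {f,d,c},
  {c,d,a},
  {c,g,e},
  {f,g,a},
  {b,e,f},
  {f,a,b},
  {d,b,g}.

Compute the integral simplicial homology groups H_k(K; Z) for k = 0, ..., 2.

Fix the vertex order a < b < c < d < e < f < g and write every simplex with vertices in increasing order. Then dim K = 2 and the simplices of K are:

  0-simplices (7): a, b, c, d, e, f, g
  1-simplices (21): ab, ac, ad, ae, af, ag, bc, bd, be, bf, bg, cd, ce, cf, cg, de, df, dg, ef, eg, fg
  2-simplices (14): abc, abf, acd, ade, aeg, afg, bcg, bde, bdg, bef, cdf, cef, ceg, dfg

Hence C_0 ≅ Z^7, C_1 ≅ Z^21, C_2 ≅ Z^14.

∂_1: C_1 → C_0 sends each edge [p,q] (with p < q) to q − p. For instance
  ∂bf = f − b.
As a 7×21 matrix over Z this has rank 6, with invariant factors (1,1,1,1,1,1).

The boundary map ∂_2: C_2 → C_1 acts by ∂[p,q,r] = [q,r] − [p,r] + [p,q]. For instance
  ∂abf = bf − af + ab,
  ∂cdf = df − cf + cd.
The resulting 21×14 matrix has rank 13, and its Smith normal form has invariant factors (1,1,1,1,1,1,1,1,1,1,1,1,1).

Computing H_k = (kernel of ∂_k) / (image of ∂_{k+1}):

  H_0: rank C_0 − rank ∂_1 = 7 − 6 = 1, and the invariant factors of ∂_1 are all 1, so H_0 ≅ Z.
  H_1: rank ker ∂_1 − rank ∂_2 = (21 − 6) − 13 = 2, and the invariant factors of ∂_2 are all 1, so H_1 ≅ Z^2.
  H_2: rank ker ∂_2 − rank ∂_3 = (14 − 13) − 0 = 1, and there is no ∂_3, so H_2 ≅ Z.

H_0 ≅ Z,  H_1 ≅ Z^2,  H_2 ≅ Z.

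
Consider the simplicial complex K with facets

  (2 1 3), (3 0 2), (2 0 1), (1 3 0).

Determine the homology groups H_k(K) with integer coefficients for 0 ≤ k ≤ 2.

H_0 ≅ Z,  H_1 = 0,  H_2 ≅ Z.

Take the total order 0 < 1 < 2 < 3 on the vertex set. Then K (dimension 2) consists of the simplices:

  0-simplices (4): [0], [1], [2], [3]
  1-simplices (6): [0,1], [0,2], [0,3], [1,2], [1,3], [2,3]
  2-simplices (4): [0,1,2], [0,1,3], [0,2,3], [1,2,3]

giving chain groups C_0 ≅ Z^4, C_1 ≅ Z^6, C_2 ≅ Z^4.

Boundary ∂_1: C_1 → C_0 is given by ∂[p,q] = [q] − [p].
The resulting 4×6 matrix has rank 3, and its Smith normal form has invariant factors (1,1,1).

The boundary map ∂_2: C_2 → C_1 acts by ∂[p,q,r] = [q,r] − [p,r] + [p,q]. For instance
  ∂[0,1,2] = [1,2] − [0,2] + [0,1],
  ∂[0,2,3] = [2,3] − [0,3] + [0,2].
The 6×4 boundary matrix has rank 3 and Smith normal form diag(1,1,1).

From H_k ≅ ker(∂_k) / im(∂_{k+1}) we obtain:

  H_0: rank C_0 − rank ∂_1 = 4 − 3 = 1, and the invariant factors of ∂_1 are all 1, so H_0 = Z.
  H_1: rank ker ∂_1 − rank ∂_2 = (6 − 3) − 3 = 0, and the invariant factors of ∂_2 are all 1, so H_1 = 0.
  H_2: rank ker ∂_2 − rank ∂_3 = (4 − 3) − 0 = 1, and there is no ∂_3, so H_2 = Z.

(K is a triangulation of the 2-sphere S^2.)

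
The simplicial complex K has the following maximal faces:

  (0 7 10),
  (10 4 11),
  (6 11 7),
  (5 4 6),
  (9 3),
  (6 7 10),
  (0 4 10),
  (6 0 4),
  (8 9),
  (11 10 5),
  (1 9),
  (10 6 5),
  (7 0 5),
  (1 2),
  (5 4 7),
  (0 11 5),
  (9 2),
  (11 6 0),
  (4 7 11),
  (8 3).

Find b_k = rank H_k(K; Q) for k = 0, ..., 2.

Fix the vertex order 0 < 1 < 2 < 3 < 4 < 5 < 6 < 7 < 8 < 9 < 10 < 11 and write every simplex with vertices in increasing order. Then dim K = 2 and the simplices of K are:

  0-simplices (12): [0], [1], [2], [3], [4], [5], [6], [7], [8], [9], [10], [11]
  1-simplices (27): (27 of them)
  2-simplices (14): [0,4,6], [0,4,10], [0,5,7], [0,5,11], [0,6,11], [0,7,10], [4,5,6], [4,5,7], [4,7,11], [4,10,11], [5,6,10], [5,10,11], [6,7,10], [6,7,11]

so the chain groups are C_0 ≅ Z^12, C_1 ≅ Z^27, C_2 ≅ Z^14.

∂_1: C_1 → C_0 sends each edge [p,q] (with p < q) to q − p. For instance
  ∂[5,6] = [6] − [5].
The 12×27 boundary matrix has rank 10 and Smith normal form diag(1,1,1,1,1,1,1,1,1,1).

∂_2: C_2 → C_1 sends each 2-simplex [p,q,r] to [q,r] − [p,r] + [p,q]. For instance
  ∂[4,10,11] = [10,11] − [4,11] + [4,10],
  ∂[4,5,7] = [5,7] − [4,7] + [4,5].
As a 27×14 matrix over Z this has rank 13, with invariant factors (1,1,1,1,1,1,1,1,1,1,1,1,1).

Now H_k = ker ∂_k / im ∂_{k+1}, so:

  H_0: rank C_0 − rank ∂_1 = 12 − 10 = 2, and the invariant factors of ∂_1 are all 1, so H_0 = Z^2.
  H_1: rank ker ∂_1 − rank ∂_2 = (27 − 10) − 13 = 4, and the invariant factors of ∂_2 are all 1, so H_1 = Z^4.
  H_2: rank ker ∂_2 − rank ∂_3 = (14 − 13) − 0 = 1, and there is no ∂_3, so H_2 = Z.

Hence the Betti numbers are b_0 = 2, b_1 = 4, b_2 = 1.

b_0 = 2, b_1 = 4, b_2 = 1.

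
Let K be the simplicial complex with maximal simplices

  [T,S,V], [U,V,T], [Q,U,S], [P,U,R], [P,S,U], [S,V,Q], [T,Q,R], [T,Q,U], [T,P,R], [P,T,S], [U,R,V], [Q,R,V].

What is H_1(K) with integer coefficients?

H_1 = Z/2.

Take the total order P < Q < R < S < T < U < V on the vertex set. Then K (dimension 2) consists of the simplices:

  0-simplices (7): P, Q, R, S, T, U, V
  1-simplices (18): PR, PS, PT, PU, QR, QS, QT, QU, QV, RT, RU, RV, ST, SU, SV, TU, TV, UV
  2-simplices (12): PRT, PRU, PST, PSU, QRT, QRV, QSU, QSV, QTU, RUV, STV, TUV

giving chain groups C_0 ≅ Z^7, C_1 ≅ Z^18, C_2 ≅ Z^12.

Boundary ∂_1: C_1 → C_0 maps an edge to its endpoints' difference, ∂[p,q] = q − p. For instance
  ∂SU = U − S.
The 7×18 boundary matrix has rank 6 and Smith normal form diag(1,1,1,1,1,1).

∂_2: C_2 → C_1 maps a triangle to the signed sum of its edges. For instance
  ∂PST = ST − PT + PS,
  ∂PRT = RT − PT + PR.
The resulting 18×12 matrix has rank 12, and its Smith normal form has invariant factors (1,1,1,1,1,1,1,1,1,1,1,2).

Reading off H_k = ker ∂_k / im ∂_{k+1}:

  H_1: rank ker ∂_1 − rank ∂_2 = (18 − 6) − 12 = 0, and ∂_2 has invariant factor 2 > 1, so H_1 = Z/2.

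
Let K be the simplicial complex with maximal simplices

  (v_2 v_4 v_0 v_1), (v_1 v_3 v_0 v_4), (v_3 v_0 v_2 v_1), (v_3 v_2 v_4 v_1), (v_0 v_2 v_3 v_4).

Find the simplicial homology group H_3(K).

We work with the vertex ordering v_0 < v_1 < v_2 < v_3 < v_4. The simplices of K, each written with vertices in increasing order, are:

  0-simplices (5): [v_0], [v_1], [v_2], [v_3], [v_4]
  1-simplices (10): [v_0,v_1], [v_0,v_2], [v_0,v_3], [v_0,v_4], [v_1,v_2], [v_1,v_3], [v_1,v_4], [v_2,v_3], [v_2,v_4], [v_3,v_4]
  2-simplices (10): [v_0,v_1,v_2], [v_0,v_1,v_3], [v_0,v_1,v_4], [v_0,v_2,v_3], [v_0,v_2,v_4], [v_0,v_3,v_4], [v_1,v_2,v_3], [v_1,v_2,v_4], [v_1,v_3,v_4], [v_2,v_3,v_4]
  3-simplices (5): [v_0,v_1,v_2,v_3], [v_0,v_1,v_2,v_4], [v_0,v_1,v_3,v_4], [v_0,v_2,v_3,v_4], [v_1,v_2,v_3,v_4]

Hence C_0 ≅ Z^5, C_1 ≅ Z^10, C_2 ≅ Z^10, C_3 ≅ Z^5.

The boundary map ∂_1: C_1 → C_0 sends each edge [p,q] (with p < q) to q − p. For instance
  ∂[v_1,v_3] = [v_3] − [v_1].
The 5×10 boundary matrix has rank 4 and Smith normal form diag(1,1,1,1).

The boundary map ∂_2: C_2 → C_1 sends each 2-simplex [p,q,r] to [q,r] − [p,r] + [p,q]. For instance
  ∂[v_0,v_3,v_4] = [v_3,v_4] − [v_0,v_4] + [v_0,v_3],
  ∂[v_0,v_1,v_4] = [v_1,v_4] − [v_0,v_4] + [v_0,v_1].
As a 10×10 matrix over Z this has rank 6, with invariant factors (1,1,1,1,1,1).

∂_3: C_3 → C_2 sends each 3-simplex σ to the alternating sum Σ_i (−1)^i (σ with its i-th vertex removed). For instance
  ∂[v_0,v_1,v_3,v_4] = [v_1,v_3,v_4] − [v_0,v_3,v_4] + [v_0,v_1,v_4] − [v_0,v_1,v_3],
  ∂[v_0,v_1,v_2,v_4] = [v_1,v_2,v_4] − [v_0,v_2,v_4] + [v_0,v_1,v_4] − [v_0,v_1,v_2].
The resulting 10×5 matrix has rank 4, and its Smith normal form has invariant factors (1,1,1,1).

Now H_k = ker ∂_k / im ∂_{k+1}, so:

  H_3: rank ker ∂_3 − rank ∂_4 = (5 − 4) − 0 = 1, and there is no ∂_4, so H_3 ≅ Z.

H_3 ≅ Z.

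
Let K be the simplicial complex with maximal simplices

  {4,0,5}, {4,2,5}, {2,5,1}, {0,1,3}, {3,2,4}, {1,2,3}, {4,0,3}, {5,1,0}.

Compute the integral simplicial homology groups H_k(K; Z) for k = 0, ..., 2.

Take the total order 0 < 1 < 2 < 3 < 4 < 5 on the vertex set. Then K (dimension 2) consists of the simplices:

  0-simplices (6): [0], [1], [2], [3], [4], [5]
  1-simplices (12): [0,1], [0,3], [0,4], [0,5], [1,2], [1,3], [1,5], [2,3], [2,4], [2,5], [3,4], [4,5]
  2-simplices (8): [0,1,3], [0,1,5], [0,3,4], [0,4,5], [1,2,3], [1,2,5], [2,3,4], [2,4,5]

Hence C_0 ≅ Z^6, C_1 ≅ Z^12, C_2 ≅ Z^8.

∂_1: C_1 → C_0 is given by ∂[p,q] = [q] − [p]. For instance
  ∂[2,4] = [4] − [2].
The resulting 6×12 matrix has rank 5, and its Smith normal form has invariant factors (1,1,1,1,1).

The boundary map ∂_2: C_2 → C_1 maps a triangle to the signed sum of its edges. For instance
  ∂[1,2,3] = [2,3] − [1,3] + [1,2],
  ∂[2,4,5] = [4,5] − [2,5] + [2,4].
This gives a 12×8 integer matrix of rank 7; reducing to Smith normal form yields diagonal entries (1,1,1,1,1,1,1).

Now H_k = ker ∂_k / im ∂_{k+1}, so:

  H_0: rank C_0 − rank ∂_1 = 6 − 5 = 1, and the invariant factors of ∂_1 are all 1, so H_0 = Z.
  H_1: rank ker ∂_1 − rank ∂_2 = (12 − 5) − 7 = 0, and the invariant factors of ∂_2 are all 1, so H_1 = 0.
  H_2: rank ker ∂_2 − rank ∂_3 = (8 − 7) − 0 = 1, and there is no ∂_3, so H_2 = Z.

As a check, the Euler characteristic is 6 − 12 + 8 = 2, which agrees with 1 − 0 + 1 = 2.

H_0 ≅ Z,  H_1 = 0,  H_2 ≅ Z.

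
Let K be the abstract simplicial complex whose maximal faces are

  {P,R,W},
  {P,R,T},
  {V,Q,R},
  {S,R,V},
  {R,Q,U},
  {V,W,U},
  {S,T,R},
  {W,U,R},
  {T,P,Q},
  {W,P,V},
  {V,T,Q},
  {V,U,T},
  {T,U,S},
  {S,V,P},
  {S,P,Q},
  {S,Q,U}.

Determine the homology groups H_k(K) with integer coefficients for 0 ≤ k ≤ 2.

K has 8 vertices, 24 edges, 16 triangles.
rank ∂_0 = 0, rank ∂_1 = 7 ⇒ b_0 = 8 − 0 − 7 = 1; all invariant factors of ∂_1 are 1 so no torsion. So H_0 ≅ Z.
rank ∂_1 = 7, rank ∂_2 = 15 ⇒ b_1 = 24 − 7 − 15 = 2; all invariant factors of ∂_2 are 1 so no torsion. So H_1 ≅ Z^2.
rank ∂_2 = 15, rank ∂_3 = 0 ⇒ b_2 = 16 − 15 − 0 = 1. So H_2 ≅ Z.

H_0 ≅ Z,  H_1 ≅ Z^2,  H_2 ≅ Z.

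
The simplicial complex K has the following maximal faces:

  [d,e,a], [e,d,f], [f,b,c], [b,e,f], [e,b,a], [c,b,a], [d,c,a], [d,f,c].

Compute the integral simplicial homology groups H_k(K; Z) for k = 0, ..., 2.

We work with the vertex ordering a < b < c < d < e < f. The simplices of K, each written with vertices in increasing order, are:

  0-simplices (6): a, b, c, d, e, f
  1-simplices (12): ab, ac, ad, ae, bc, be, bf, cd, cf, de, df, ef
  2-simplices (8): abc, abe, acd, ade, bcf, bef, cdf, def

so the chain groups are C_0 ≅ Z^6, C_1 ≅ Z^12, C_2 ≅ Z^8.

Boundary ∂_1: C_1 → C_0 is given by ∂[p,q] = [q] − [p]. For instance
  ∂ac = c − a.
The resulting 6×12 matrix has rank 5, and its Smith normal form has invariant factors (1,1,1,1,1).

∂_2: C_2 → C_1 sends each 2-simplex [p,q,r] to [q,r] − [p,r] + [p,q]. For instance
  ∂bef = ef − bf + be,
  ∂def = ef − df + de.
The 12×8 boundary matrix has rank 7 and Smith normal form diag(1,1,1,1,1,1,1).

Reading off H_k = ker ∂_k / im ∂_{k+1}:

  H_0: rank C_0 − rank ∂_1 = 6 − 5 = 1, and the invariant factors of ∂_1 are all 1, so H_0 = Z.
  H_1: rank ker ∂_1 − rank ∂_2 = (12 − 5) − 7 = 0, and the invariant factors of ∂_2 are all 1, so H_1 = 0.
  H_2: rank ker ∂_2 − rank ∂_3 = (8 − 7) − 0 = 1, and there is no ∂_3, so H_2 = Z.

(K is a triangulation of the 2-sphere S^2.)

H_0 ≅ Z,  H_1 = 0,  H_2 ≅ Z.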